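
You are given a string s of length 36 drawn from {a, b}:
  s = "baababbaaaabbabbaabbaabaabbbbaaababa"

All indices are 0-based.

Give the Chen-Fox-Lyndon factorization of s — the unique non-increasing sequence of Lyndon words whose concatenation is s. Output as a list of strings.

emit factor 1: 'b' (i=0, period=1)
emit factor 2: 'aababb' (i=1, period=6)
emit factor 3: 'aaaabbabbaabbaabaabbbbaaabab' (i=7, period=28)
emit factor 4: 'a' (i=35, period=1)

["b", "aababb", "aaaabbabbaabbaabaabbbbaaabab", "a"]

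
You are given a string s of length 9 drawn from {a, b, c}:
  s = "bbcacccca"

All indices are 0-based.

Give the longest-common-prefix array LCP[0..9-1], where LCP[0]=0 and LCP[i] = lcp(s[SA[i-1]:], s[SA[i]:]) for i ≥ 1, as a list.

[0, 1, 0, 1, 0, 2, 1, 2, 3]

rank | idx | suffix
   0 |   8 | a
   1 |   3 | acccca
   2 |   0 | bbcacccca
   3 |   1 | bcacccca
   4 |   7 | ca
   5 |   2 | cacccca
   6 |   6 | cca
   7 |   5 | ccca
   8 |   4 | cccca

SA = [8, 3, 0, 1, 7, 2, 6, 5, 4]
i: (SA[i-1],SA[i]) lcp shared
  1: (8,3) 1 'a'
  2: (3,0) 0 ''
  3: (0,1) 1 'b'
  4: (1,7) 0 ''
  5: (7,2) 2 'ca'
  6: (2,6) 1 'c'
  7: (6,5) 2 'cc'
  8: (5,4) 3 'ccc'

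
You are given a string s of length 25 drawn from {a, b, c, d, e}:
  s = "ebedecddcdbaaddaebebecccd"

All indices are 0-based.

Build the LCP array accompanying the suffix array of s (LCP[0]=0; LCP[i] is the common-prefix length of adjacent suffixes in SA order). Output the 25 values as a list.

rank→(start, suffix):
  0 → (11, 'aaddaebebecccd')
  1 → (12, 'addaebebecccd')
  2 → (15, 'aebebecccd')
  3 → (10, 'baaddaebebecccd')
  4 → (17, 'bebecccd')
  5 → (19, 'becccd')
  6 → (1, 'bedecddcdbaaddaebebecccd')
  7 → (21, 'cccd')
  8 → (22, 'ccd')
  9 → (23, 'cd')
  10 → (8, 'cdbaaddaebebecccd')
  11 → (5, 'cddcdbaaddaebebecccd')
  12 → (24, 'd')
  13 → (14, 'daebebecccd')
  14 → (9, 'dbaaddaebebecccd')
  15 → (7, 'dcdbaaddaebebecccd')
  16 → (13, 'ddaebebecccd')
  17 → (6, 'ddcdbaaddaebebecccd')
  18 → (3, 'decddcdbaaddaebebecccd')
  19 → (16, 'ebebecccd')
  20 → (18, 'ebecccd')
  21 → (0, 'ebedecddcdbaaddaebebecccd')
  22 → (20, 'ecccd')
  23 → (4, 'ecddcdbaaddaebebecccd')
  24 → (2, 'edecddcdbaaddaebebecccd')

SA = [11, 12, 15, 10, 17, 19, 1, 21, 22, 23, 8, 5, 24, 14, 9, 7, 13, 6, 3, 16, 18, 0, 20, 4, 2]
i: (SA[i-1],SA[i]) lcp shared
  1: (11,12) 1 'a'
  2: (12,15) 1 'a'
  3: (15,10) 0 ''
  4: (10,17) 1 'b'
  5: (17,19) 2 'be'
  6: (19,1) 2 'be'
  7: (1,21) 0 ''
  8: (21,22) 2 'cc'
  9: (22,23) 1 'c'
  10: (23,8) 2 'cd'
  11: (8,5) 2 'cd'
  12: (5,24) 0 ''
  13: (24,14) 1 'd'
  14: (14,9) 1 'd'
  15: (9,7) 1 'd'
  16: (7,13) 1 'd'
  17: (13,6) 2 'dd'
  18: (6,3) 1 'd'
  19: (3,16) 0 ''
  20: (16,18) 3 'ebe'
  21: (18,0) 3 'ebe'
  22: (0,20) 1 'e'
  23: (20,4) 2 'ec'
  24: (4,2) 1 'e'

[0, 1, 1, 0, 1, 2, 2, 0, 2, 1, 2, 2, 0, 1, 1, 1, 1, 2, 1, 0, 3, 3, 1, 2, 1]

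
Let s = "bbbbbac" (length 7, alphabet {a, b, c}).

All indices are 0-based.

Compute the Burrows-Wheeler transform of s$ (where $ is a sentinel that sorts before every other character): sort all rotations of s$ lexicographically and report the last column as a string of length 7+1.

cbbbbb$a

rank  rotation  last
    0  $bbbbbac  c
    1  ac$bbbbb  b
    2  bac$bbbb  b
    3  bbac$bbb  b
    4  bbbac$bb  b
    5  bbbbac$b  b
    6  bbbbbac$  $
    7  c$bbbbba  a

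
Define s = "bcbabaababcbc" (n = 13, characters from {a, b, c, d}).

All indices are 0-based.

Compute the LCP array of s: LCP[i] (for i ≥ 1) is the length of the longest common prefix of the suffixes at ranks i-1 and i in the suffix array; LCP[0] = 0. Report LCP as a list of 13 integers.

rank | idx | suffix
   0 |   5 | aababcbc
   1 |   3 | abaababcbc
   2 |   6 | ababcbc
   3 |   8 | abcbc
   4 |   4 | baababcbc
   5 |   2 | babaababcbc
   6 |   7 | babcbc
   7 |  11 | bc
   8 |   0 | bcbabaababcbc
   9 |   9 | bcbc
  10 |  12 | c
  11 |   1 | cbabaababcbc
  12 |  10 | cbc

SA = [5, 3, 6, 8, 4, 2, 7, 11, 0, 9, 12, 1, 10]
rank  pair      lcp
   1  s[5:],s[3:]  1  'a'
   2  s[3:],s[6:]  3  'aba'
   3  s[6:],s[8:]  2  'ab'
   4  s[8:],s[4:]  0  ''
   5  s[4:],s[2:]  2  'ba'
   6  s[2:],s[7:]  3  'bab'
   7  s[7:],s[11:]  1  'b'
   8  s[11:],s[0:]  2  'bc'
   9  s[0:],s[9:]  3  'bcb'
  10  s[9:],s[12:]  0  ''
  11  s[12:],s[1:]  1  'c'
  12  s[1:],s[10:]  2  'cb'

[0, 1, 3, 2, 0, 2, 3, 1, 2, 3, 0, 1, 2]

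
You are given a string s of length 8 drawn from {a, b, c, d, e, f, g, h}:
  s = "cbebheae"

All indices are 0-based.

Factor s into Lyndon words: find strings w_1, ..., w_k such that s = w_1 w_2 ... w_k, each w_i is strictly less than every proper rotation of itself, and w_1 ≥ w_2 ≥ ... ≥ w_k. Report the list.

emit factor 1: 'c' (i=0, period=1)
emit factor 2: 'bebhe' (i=1, period=5)
emit factor 3: 'ae' (i=6, period=2)

["c", "bebhe", "ae"]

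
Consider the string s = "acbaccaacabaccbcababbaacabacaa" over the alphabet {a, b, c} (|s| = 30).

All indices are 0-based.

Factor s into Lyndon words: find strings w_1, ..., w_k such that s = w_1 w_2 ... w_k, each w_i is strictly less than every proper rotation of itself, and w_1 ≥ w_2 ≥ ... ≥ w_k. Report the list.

["acbacc", "aacabaccbcababb", "aacabac", "a", "a"]

emit factor 1: 'acbacc' (i=0, period=6)
emit factor 2: 'aacabaccbcababb' (i=6, period=15)
emit factor 3: 'aacabac' (i=21, period=7)
emit factor 4: 'a' (i=28, period=1)
emit factor 5: 'a' (i=29, period=1)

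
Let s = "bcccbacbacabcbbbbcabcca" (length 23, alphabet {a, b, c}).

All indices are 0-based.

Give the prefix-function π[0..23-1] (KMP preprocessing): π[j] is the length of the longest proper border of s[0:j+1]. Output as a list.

π[0] = 0
j=1 s[j]='c': π[1]=0 (border '')
j=2 s[j]='c': π[2]=0 (border '')
j=3 s[j]='c': π[3]=0 (border '')
j=4 s[j]='b': π[4]=1 (border 'b')
j=5 s[j]='a': k: 1→0; π[5]=0 (border '')
j=6 s[j]='c': π[6]=0 (border '')
j=7 s[j]='b': π[7]=1 (border 'b')
j=8 s[j]='a': k: 1→0; π[8]=0 (border '')
j=9 s[j]='c': π[9]=0 (border '')
j=10 s[j]='a': π[10]=0 (border '')
j=11 s[j]='b': π[11]=1 (border 'b')
j=12 s[j]='c': π[12]=2 (border 'bc')
j=13 s[j]='b': k: 2→0; π[13]=1 (border 'b')
j=14 s[j]='b': k: 1→0; π[14]=1 (border 'b')
j=15 s[j]='b': k: 1→0; π[15]=1 (border 'b')
j=16 s[j]='b': k: 1→0; π[16]=1 (border 'b')
j=17 s[j]='c': π[17]=2 (border 'bc')
j=18 s[j]='a': k: 2→0; π[18]=0 (border '')
j=19 s[j]='b': π[19]=1 (border 'b')
j=20 s[j]='c': π[20]=2 (border 'bc')
j=21 s[j]='c': π[21]=3 (border 'bcc')
j=22 s[j]='a': k: 3→0; π[22]=0 (border '')

[0, 0, 0, 0, 1, 0, 0, 1, 0, 0, 0, 1, 2, 1, 1, 1, 1, 2, 0, 1, 2, 3, 0]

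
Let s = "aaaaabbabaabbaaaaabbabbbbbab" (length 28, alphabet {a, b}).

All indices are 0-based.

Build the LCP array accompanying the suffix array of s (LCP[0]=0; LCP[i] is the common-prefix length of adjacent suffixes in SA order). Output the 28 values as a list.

rank→(start, suffix):
  0 → (0, 'aaaaabbabaabbaaaaabbabbbbbab')
  1 → (13, 'aaaaabbabbbbbab')
  2 → (1, 'aaaabbabaabbaaaaabbabbbbbab')
  3 → (14, 'aaaabbabbbbbab')
  4 → (2, 'aaabbabaabbaaaaabbabbbbbab')
  5 → (15, 'aaabbabbbbbab')
  6 → (9, 'aabbaaaaabbabbbbbab')
  7 → (3, 'aabbabaabbaaaaabbabbbbbab')
  8 → (16, 'aabbabbbbbab')
  9 → (26, 'ab')
  10 → (7, 'abaabbaaaaabbabbbbbab')
  11 → (10, 'abbaaaaabbabbbbbab')
  12 → (4, 'abbabaabbaaaaabbabbbbbab')
  13 → (17, 'abbabbbbbab')
  14 → (20, 'abbbbbab')
  15 → (27, 'b')
  16 → (12, 'baaaaabbabbbbbab')
  17 → (8, 'baabbaaaaabbabbbbbab')
  18 → (25, 'bab')
  19 → (6, 'babaabbaaaaabbabbbbbab')
  20 → (19, 'babbbbbab')
  21 → (11, 'bbaaaaabbabbbbbab')
  22 → (24, 'bbab')
  23 → (5, 'bbabaabbaaaaabbabbbbbab')
  24 → (18, 'bbabbbbbab')
  25 → (23, 'bbbab')
  26 → (22, 'bbbbab')
  27 → (21, 'bbbbbab')

SA = [0, 13, 1, 14, 2, 15, 9, 3, 16, 26, 7, 10, 4, 17, 20, 27, 12, 8, 25, 6, 19, 11, 24, 5, 18, 23, 22, 21]
rank  pair      lcp
   1  s[0:],s[13:]  9  'aaaaabbab'
   2  s[13:],s[1:]  4  'aaaa'
   3  s[1:],s[14:]  8  'aaaabbab'
   4  s[14:],s[2:]  3  'aaa'
   5  s[2:],s[15:]  7  'aaabbab'
   6  s[15:],s[9:]  2  'aa'
   7  s[9:],s[3:]  5  'aabba'
   8  s[3:],s[16:]  6  'aabbab'
   9  s[16:],s[26:]  1  'a'
  10  s[26:],s[7:]  2  'ab'
  11  s[7:],s[10:]  2  'ab'
  12  s[10:],s[4:]  4  'abba'
  13  s[4:],s[17:]  5  'abbab'
  14  s[17:],s[20:]  3  'abb'
  15  s[20:],s[27:]  0  ''
  16  s[27:],s[12:]  1  'b'
  17  s[12:],s[8:]  3  'baa'
  18  s[8:],s[25:]  2  'ba'
  19  s[25:],s[6:]  3  'bab'
  20  s[6:],s[19:]  3  'bab'
  21  s[19:],s[11:]  1  'b'
  22  s[11:],s[24:]  3  'bba'
  23  s[24:],s[5:]  4  'bbab'
  24  s[5:],s[18:]  4  'bbab'
  25  s[18:],s[23:]  2  'bb'
  26  s[23:],s[22:]  3  'bbb'
  27  s[22:],s[21:]  4  'bbbb'

[0, 9, 4, 8, 3, 7, 2, 5, 6, 1, 2, 2, 4, 5, 3, 0, 1, 3, 2, 3, 3, 1, 3, 4, 4, 2, 3, 4]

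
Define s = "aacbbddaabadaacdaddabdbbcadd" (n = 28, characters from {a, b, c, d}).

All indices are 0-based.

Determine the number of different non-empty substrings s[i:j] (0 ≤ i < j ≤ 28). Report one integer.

365

rank | idx | suffix
   0 |   7 | aabadaacdaddabdbbcadd
   1 |   0 | aacbbddaabadaacdaddabdbbcadd
   2 |  12 | aacdaddabdbbcadd
   3 |   8 | abadaacdaddabdbbcadd
   4 |  19 | abdbbcadd
   5 |   1 | acbbddaabadaacdaddabdbbcadd
   6 |  13 | acdaddabdbbcadd
   7 |  10 | adaacdaddabdbbcadd
   8 |  25 | add
   9 |  16 | addabdbbcadd
  10 |   9 | badaacdaddabdbbcadd
  11 |  22 | bbcadd
  12 |   3 | bbddaabadaacdaddabdbbcadd
  13 |  23 | bcadd
  14 |  20 | bdbbcadd
  15 |   4 | bddaabadaacdaddabdbbcadd
  16 |  24 | cadd
  17 |   2 | cbbddaabadaacdaddabdbbcadd
  18 |  14 | cdaddabdbbcadd
  19 |  27 | d
  20 |   6 | daabadaacdaddabdbbcadd
  21 |  11 | daacdaddabdbbcadd
  22 |  18 | dabdbbcadd
  23 |  15 | daddabdbbcadd
  24 |  21 | dbbcadd
  25 |  26 | dd
  26 |   5 | ddaabadaacdaddabdbbcadd
  27 |  17 | ddabdbbcadd

SA = [7, 0, 12, 8, 19, 1, 13, 10, 25, 16, 9, 22, 3, 23, 20, 4, 24, 2, 14, 27, 6, 11, 18, 15, 21, 26, 5, 17]
rank  pair      lcp
   1  s[7:],s[0:]  2  'aa'
   2  s[0:],s[12:]  3  'aac'
   3  s[12:],s[8:]  1  'a'
   4  s[8:],s[19:]  2  'ab'
   5  s[19:],s[1:]  1  'a'
   6  s[1:],s[13:]  2  'ac'
   7  s[13:],s[10:]  1  'a'
   8  s[10:],s[25:]  2  'ad'
   9  s[25:],s[16:]  3  'add'
  10  s[16:],s[9:]  0  ''
  11  s[9:],s[22:]  1  'b'
  12  s[22:],s[3:]  2  'bb'
  13  s[3:],s[23:]  1  'b'
  14  s[23:],s[20:]  1  'b'
  15  s[20:],s[4:]  2  'bd'
  16  s[4:],s[24:]  0  ''
  17  s[24:],s[2:]  1  'c'
  18  s[2:],s[14:]  1  'c'
  19  s[14:],s[27:]  0  ''
  20  s[27:],s[6:]  1  'd'
  21  s[6:],s[11:]  3  'daa'
  22  s[11:],s[18:]  2  'da'
  23  s[18:],s[15:]  2  'da'
  24  s[15:],s[21:]  1  'd'
  25  s[21:],s[26:]  1  'd'
  26  s[26:],s[5:]  2  'dd'
  27  s[5:],s[17:]  3  'dda'

n(n+1)/2 = 28·29/2 = 406
Σ LCP = 0 + 2 + 3 + 1 + 2 + 1 + 2 + 1 + 2 + 3 + 0 + 1 + 2 + 1 + 1 + 2 + 0 + 1 + 1 + 0 + 1 + 3 + 2 + 2 + 1 + 1 + 2 + 3 = 41
distinct = 406 − 41 = 365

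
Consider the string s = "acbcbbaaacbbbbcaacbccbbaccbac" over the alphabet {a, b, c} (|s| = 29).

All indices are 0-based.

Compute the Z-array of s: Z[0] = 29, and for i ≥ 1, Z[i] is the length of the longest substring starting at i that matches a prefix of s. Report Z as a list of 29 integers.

[29, 0, 0, 0, 0, 0, 1, 1, 3, 0, 0, 0, 0, 0, 0, 1, 4, 0, 0, 0, 0, 0, 0, 2, 0, 0, 0, 2, 0]

Z[0]=29
i=1: outside box; Z[1]=0
i=2: outside box; Z[2]=0
i=3: outside box; Z[3]=0
i=4: outside box; Z[4]=0
i=5: outside box; Z[5]=0
i=6: outside box; Z[6]=1 grow→box=[6,7)
i=7: outside box; Z[7]=1 grow→box=[7,8)
i=8: outside box; Z[8]=3 grow→box=[8,11)
i=9: min(r-i=2, Z[1]=0)=0; Z[9]=0
i=10: min(r-i=1, Z[2]=0)=0; Z[10]=0
i=11: outside box; Z[11]=0
i=12: outside box; Z[12]=0
i=13: outside box; Z[13]=0
i=14: outside box; Z[14]=0
i=15: outside box; Z[15]=1 grow→box=[15,16)
i=16: outside box; Z[16]=4 grow→box=[16,20)
i=17: min(r-i=3, Z[1]=0)=0; Z[17]=0
i=18: min(r-i=2, Z[2]=0)=0; Z[18]=0
i=19: min(r-i=1, Z[3]=0)=0; Z[19]=0
i=20: outside box; Z[20]=0
i=21: outside box; Z[21]=0
i=22: outside box; Z[22]=0
i=23: outside box; Z[23]=2 grow→box=[23,25)
i=24: min(r-i=1, Z[1]=0)=0; Z[24]=0
i=25: outside box; Z[25]=0
i=26: outside box; Z[26]=0
i=27: outside box; Z[27]=2 grow→box=[27,29)
i=28: min(r-i=1, Z[1]=0)=0; Z[28]=0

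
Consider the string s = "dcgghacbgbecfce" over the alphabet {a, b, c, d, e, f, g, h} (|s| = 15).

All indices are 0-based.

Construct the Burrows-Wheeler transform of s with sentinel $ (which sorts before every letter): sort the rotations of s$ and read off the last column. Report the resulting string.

ehgcafed$cbcbcgg

rank  rotation          last
    0  $dcgghacbgbecfce  e
    1  acbgbecfce$dcggh  h
    2  becfce$dcgghacbg  g
    3  bgbecfce$dcgghac  c
    4  cbgbecfce$dcggha  a
    5  ce$dcgghacbgbecf  f
    6  cfce$dcgghacbgbe  e
    7  cgghacbgbecfce$d  d
    8  dcgghacbgbecfce$  $
    9  e$dcgghacbgbecfc  c
   10  ecfce$dcgghacbgb  b
   11  fce$dcgghacbgbec  c
   12  gbecfce$dcgghacb  b
   13  gghacbgbecfce$dc  c
   14  ghacbgbecfce$dcg  g
   15  hacbgbecfce$dcgg  g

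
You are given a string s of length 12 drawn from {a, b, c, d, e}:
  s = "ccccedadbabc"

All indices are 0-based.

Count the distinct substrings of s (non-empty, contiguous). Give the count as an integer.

68

rank→(start, suffix):
  0 → (9, 'abc')
  1 → (6, 'adbabc')
  2 → (8, 'babc')
  3 → (10, 'bc')
  4 → (11, 'c')
  5 → (0, 'ccccedadbabc')
  6 → (1, 'cccedadbabc')
  7 → (2, 'ccedadbabc')
  8 → (3, 'cedadbabc')
  9 → (5, 'dadbabc')
  10 → (7, 'dbabc')
  11 → (4, 'edadbabc')

SA = [9, 6, 8, 10, 11, 0, 1, 2, 3, 5, 7, 4]
[i] adj suffixes → lcp
  [1] 9/6 → 1 ('a')
  [2] 6/8 → 0 ('')
  [3] 8/10 → 1 ('b')
  [4] 10/11 → 0 ('')
  [5] 11/0 → 1 ('c')
  [6] 0/1 → 3 ('ccc')
  [7] 1/2 → 2 ('cc')
  [8] 2/3 → 1 ('c')
  [9] 3/5 → 0 ('')
  [10] 5/7 → 1 ('d')
  [11] 7/4 → 0 ('')

n(n+1)/2 = 12·13/2 = 78
Σ LCP = 0 + 1 + 0 + 1 + 0 + 1 + 3 + 2 + 1 + 0 + 1 + 0 = 10
distinct = 78 − 10 = 68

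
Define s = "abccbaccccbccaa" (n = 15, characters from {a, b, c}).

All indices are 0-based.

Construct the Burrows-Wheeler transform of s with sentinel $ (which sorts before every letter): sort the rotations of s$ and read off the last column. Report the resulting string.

rank  rotation          last
    0  $abccbaccccbccaa  a
    1  a$abccbaccccbcca  a
    2  aa$abccbaccccbcc  c
    3  abccbaccccbccaa$  $
    4  accccbccaa$abccb  b
    5  baccccbccaa$abcc  c
    6  bccaa$abccbacccc  c
    7  bccbaccccbccaa$a  a
    8  caa$abccbaccccbc  c
    9  cbaccccbccaa$abc  c
   10  cbccaa$abccbaccc  c
   11  ccaa$abccbaccccb  b
   12  ccbaccccbccaa$ab  b
   13  ccbccaa$abccbacc  c
   14  cccbccaa$abccbac  c
   15  ccccbccaa$abccba  a

aac$bccacccbbcca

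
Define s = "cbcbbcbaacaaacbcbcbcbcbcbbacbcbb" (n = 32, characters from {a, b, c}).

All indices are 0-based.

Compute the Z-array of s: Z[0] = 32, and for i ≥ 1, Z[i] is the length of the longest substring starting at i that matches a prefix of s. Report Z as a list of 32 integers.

Z[0]=32
i=1: fresh scan; Z[1]=0
i=2: fresh scan; Z[2]=2 scan→box=[2,4)
i=3: min(r-i=1, Z[1]=0)=0; Z[3]=0
i=4: fresh scan; Z[4]=0
i=5: fresh scan; Z[5]=2 scan→box=[5,7)
i=6: min(r-i=1, Z[1]=0)=0; Z[6]=0
i=7: fresh scan; Z[7]=0
i=8: fresh scan; Z[8]=0
i=9: fresh scan; Z[9]=1 scan→box=[9,10)
i=10: fresh scan; Z[10]=0
i=11: fresh scan; Z[11]=0
i=12: fresh scan; Z[12]=0
i=13: fresh scan; Z[13]=4 scan→box=[13,17)
i=14: min(r-i=3, Z[1]=0)=0; Z[14]=0
i=15: min(r-i=2, Z[2]=2)=2; Z[15]=4 scan→box=[15,19)
i=16: min(r-i=3, Z[1]=0)=0; Z[16]=0
i=17: min(r-i=2, Z[2]=2)=2; Z[17]=4 scan→box=[17,21)
i=18: min(r-i=3, Z[1]=0)=0; Z[18]=0
i=19: min(r-i=2, Z[2]=2)=2; Z[19]=4 scan→box=[19,23)
i=20: min(r-i=3, Z[1]=0)=0; Z[20]=0
i=21: min(r-i=2, Z[2]=2)=2; Z[21]=5 scan→box=[21,26)
i=22: min(r-i=4, Z[1]=0)=0; Z[22]=0
i=23: min(r-i=3, Z[2]=2)=2; Z[23]=2
i=24: min(r-i=2, Z[3]=0)=0; Z[24]=0
i=25: min(r-i=1, Z[4]=0)=0; Z[25]=0
i=26: fresh scan; Z[26]=0
i=27: fresh scan; Z[27]=5 scan→box=[27,32)
i=28: min(r-i=4, Z[1]=0)=0; Z[28]=0
i=29: min(r-i=3, Z[2]=2)=2; Z[29]=2
i=30: min(r-i=2, Z[3]=0)=0; Z[30]=0
i=31: min(r-i=1, Z[4]=0)=0; Z[31]=0

[32, 0, 2, 0, 0, 2, 0, 0, 0, 1, 0, 0, 0, 4, 0, 4, 0, 4, 0, 4, 0, 5, 0, 2, 0, 0, 0, 5, 0, 2, 0, 0]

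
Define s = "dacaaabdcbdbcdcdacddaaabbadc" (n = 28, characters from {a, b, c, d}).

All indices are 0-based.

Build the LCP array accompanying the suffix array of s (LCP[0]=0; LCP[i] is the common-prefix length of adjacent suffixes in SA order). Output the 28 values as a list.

[0, 4, 2, 3, 1, 2, 1, 2, 1, 0, 1, 1, 1, 2, 0, 1, 1, 1, 2, 2, 0, 2, 3, 1, 1, 2, 2, 1]

rank | idx | suffix
   0 |  20 | aaabbadc
   1 |   3 | aaabdcbdbcdcdacddaaabbadc
   2 |  21 | aabbadc
   3 |   4 | aabdcbdbcdcdacddaaabbadc
   4 |  22 | abbadc
   5 |   5 | abdcbdbcdcdacddaaabbadc
   6 |   1 | acaaabdcbdbcdcdacddaaabbadc
   7 |  16 | acddaaabbadc
   8 |  25 | adc
   9 |  24 | badc
  10 |  23 | bbadc
  11 |  11 | bcdcdacddaaabbadc
  12 |   9 | bdbcdcdacddaaabbadc
  13 |   6 | bdcbdbcdcdacddaaabbadc
  14 |  27 | c
  15 |   2 | caaabdcbdbcdcdacddaaabbadc
  16 |   8 | cbdbcdcdacddaaabbadc
  17 |  14 | cdacddaaabbadc
  18 |  12 | cdcdacddaaabbadc
  19 |  17 | cddaaabbadc
  20 |  19 | daaabbadc
  21 |   0 | dacaaabdcbdbcdcdacddaaabbadc
  22 |  15 | dacddaaabbadc
  23 |  10 | dbcdcdacddaaabbadc
  24 |  26 | dc
  25 |   7 | dcbdbcdcdacddaaabbadc
  26 |  13 | dcdacddaaabbadc
  27 |  18 | ddaaabbadc

SA = [20, 3, 21, 4, 22, 5, 1, 16, 25, 24, 23, 11, 9, 6, 27, 2, 8, 14, 12, 17, 19, 0, 15, 10, 26, 7, 13, 18]
[i] adj suffixes → lcp
  [1] 20/3 → 4 ('aaab')
  [2] 3/21 → 2 ('aa')
  [3] 21/4 → 3 ('aab')
  [4] 4/22 → 1 ('a')
  [5] 22/5 → 2 ('ab')
  [6] 5/1 → 1 ('a')
  [7] 1/16 → 2 ('ac')
  [8] 16/25 → 1 ('a')
  [9] 25/24 → 0 ('')
  [10] 24/23 → 1 ('b')
  [11] 23/11 → 1 ('b')
  [12] 11/9 → 1 ('b')
  [13] 9/6 → 2 ('bd')
  [14] 6/27 → 0 ('')
  [15] 27/2 → 1 ('c')
  [16] 2/8 → 1 ('c')
  [17] 8/14 → 1 ('c')
  [18] 14/12 → 2 ('cd')
  [19] 12/17 → 2 ('cd')
  [20] 17/19 → 0 ('')
  [21] 19/0 → 2 ('da')
  [22] 0/15 → 3 ('dac')
  [23] 15/10 → 1 ('d')
  [24] 10/26 → 1 ('d')
  [25] 26/7 → 2 ('dc')
  [26] 7/13 → 2 ('dc')
  [27] 13/18 → 1 ('d')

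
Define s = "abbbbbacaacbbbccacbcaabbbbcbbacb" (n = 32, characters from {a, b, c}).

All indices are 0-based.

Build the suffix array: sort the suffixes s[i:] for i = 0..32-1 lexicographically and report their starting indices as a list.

[20, 8, 0, 21, 6, 29, 9, 16, 31, 5, 28, 4, 27, 3, 2, 1, 22, 23, 11, 24, 12, 18, 25, 13, 19, 7, 15, 30, 26, 10, 17, 14]

rank | idx | suffix
   0 |  20 | aabbbbcbbacb
   1 |   8 | aacbbbccacbcaabbbbcbbacb
   2 |   0 | abbbbbacaacbbbccacbcaabbbbcbbacb
   3 |  21 | abbbbcbbacb
   4 |   6 | acaacbbbccacbcaabbbbcbbacb
   5 |  29 | acb
   6 |   9 | acbbbccacbcaabbbbcbbacb
   7 |  16 | acbcaabbbbcbbacb
   8 |  31 | b
   9 |   5 | bacaacbbbccacbcaabbbbcbbacb
  10 |  28 | bacb
  11 |   4 | bbacaacbbbccacbcaabbbbcbbacb
  12 |  27 | bbacb
  13 |   3 | bbbacaacbbbccacbcaabbbbcbbacb
  14 |   2 | bbbbacaacbbbccacbcaabbbbcbbacb
  15 |   1 | bbbbbacaacbbbccacbcaabbbbcbbacb
  16 |  22 | bbbbcbbacb
  17 |  23 | bbbcbbacb
  18 |  11 | bbbccacbcaabbbbcbbacb
  19 |  24 | bbcbbacb
  20 |  12 | bbccacbcaabbbbcbbacb
  21 |  18 | bcaabbbbcbbacb
  22 |  25 | bcbbacb
  23 |  13 | bccacbcaabbbbcbbacb
  24 |  19 | caabbbbcbbacb
  25 |   7 | caacbbbccacbcaabbbbcbbacb
  26 |  15 | cacbcaabbbbcbbacb
  27 |  30 | cb
  28 |  26 | cbbacb
  29 |  10 | cbbbccacbcaabbbbcbbacb
  30 |  17 | cbcaabbbbcbbacb
  31 |  14 | ccacbcaabbbbcbbacb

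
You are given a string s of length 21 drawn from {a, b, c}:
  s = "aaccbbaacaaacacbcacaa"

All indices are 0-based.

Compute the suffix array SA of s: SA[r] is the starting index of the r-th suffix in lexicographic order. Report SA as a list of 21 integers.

sorted suffixes:
  #0 SA[0]=20  'a'
  #1 SA[1]=19  'aa'
  #2 SA[2]=9  'aaacacbcacaa'
  #3 SA[3]=6  'aacaaacacbcacaa'
  #4 SA[4]=10  'aacacbcacaa'
  #5 SA[5]=0  'aaccbbaacaaacacbcacaa'
  #6 SA[6]=17  'acaa'
  #7 SA[7]=7  'acaaacacbcacaa'
  #8 SA[8]=11  'acacbcacaa'
  #9 SA[9]=13  'acbcacaa'
  #10 SA[10]=1  'accbbaacaaacacbcacaa'
  #11 SA[11]=5  'baacaaacacbcacaa'
  #12 SA[12]=4  'bbaacaaacacbcacaa'
  #13 SA[13]=15  'bcacaa'
  #14 SA[14]=18  'caa'
  #15 SA[15]=8  'caaacacbcacaa'
  #16 SA[16]=16  'cacaa'
  #17 SA[17]=12  'cacbcacaa'
  #18 SA[18]=3  'cbbaacaaacacbcacaa'
  #19 SA[19]=14  'cbcacaa'
  #20 SA[20]=2  'ccbbaacaaacacbcacaa'

[20, 19, 9, 6, 10, 0, 17, 7, 11, 13, 1, 5, 4, 15, 18, 8, 16, 12, 3, 14, 2]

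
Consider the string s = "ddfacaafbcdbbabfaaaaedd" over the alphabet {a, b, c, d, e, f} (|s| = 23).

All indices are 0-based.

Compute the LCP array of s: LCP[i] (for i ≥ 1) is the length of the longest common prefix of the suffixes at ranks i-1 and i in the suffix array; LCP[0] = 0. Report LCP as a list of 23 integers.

sorted suffixes:
  #0 SA[0]=16  'aaaaedd'
  #1 SA[1]=17  'aaaedd'
  #2 SA[2]=18  'aaedd'
  #3 SA[3]=5  'aafbcdbbabfaaaaedd'
  #4 SA[4]=13  'abfaaaaedd'
  #5 SA[5]=3  'acaafbcdbbabfaaaaedd'
  #6 SA[6]=19  'aedd'
  #7 SA[7]=6  'afbcdbbabfaaaaedd'
  #8 SA[8]=12  'babfaaaaedd'
  #9 SA[9]=11  'bbabfaaaaedd'
  #10 SA[10]=8  'bcdbbabfaaaaedd'
  #11 SA[11]=14  'bfaaaaedd'
  #12 SA[12]=4  'caafbcdbbabfaaaaedd'
  #13 SA[13]=9  'cdbbabfaaaaedd'
  #14 SA[14]=22  'd'
  #15 SA[15]=10  'dbbabfaaaaedd'
  #16 SA[16]=21  'dd'
  #17 SA[17]=0  'ddfacaafbcdbbabfaaaaedd'
  #18 SA[18]=1  'dfacaafbcdbbabfaaaaedd'
  #19 SA[19]=20  'edd'
  #20 SA[20]=15  'faaaaedd'
  #21 SA[21]=2  'facaafbcdbbabfaaaaedd'
  #22 SA[22]=7  'fbcdbbabfaaaaedd'

SA = [16, 17, 18, 5, 13, 3, 19, 6, 12, 11, 8, 14, 4, 9, 22, 10, 21, 0, 1, 20, 15, 2, 7]
i: (SA[i-1],SA[i]) lcp shared
  1: (16,17) 3 'aaa'
  2: (17,18) 2 'aa'
  3: (18,5) 2 'aa'
  4: (5,13) 1 'a'
  5: (13,3) 1 'a'
  6: (3,19) 1 'a'
  7: (19,6) 1 'a'
  8: (6,12) 0 ''
  9: (12,11) 1 'b'
  10: (11,8) 1 'b'
  11: (8,14) 1 'b'
  12: (14,4) 0 ''
  13: (4,9) 1 'c'
  14: (9,22) 0 ''
  15: (22,10) 1 'd'
  16: (10,21) 1 'd'
  17: (21,0) 2 'dd'
  18: (0,1) 1 'd'
  19: (1,20) 0 ''
  20: (20,15) 0 ''
  21: (15,2) 2 'fa'
  22: (2,7) 1 'f'

[0, 3, 2, 2, 1, 1, 1, 1, 0, 1, 1, 1, 0, 1, 0, 1, 1, 2, 1, 0, 0, 2, 1]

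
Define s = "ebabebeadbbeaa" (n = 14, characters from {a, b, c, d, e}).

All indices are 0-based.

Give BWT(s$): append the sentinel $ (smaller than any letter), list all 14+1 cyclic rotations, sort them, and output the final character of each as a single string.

rank  rotation         last
    0  $ebabebeadbbeaa  a
    1  a$ebabebeadbbea  a
    2  aa$ebabebeadbbe  e
    3  abebeadbbeaa$eb  b
    4  adbbeaa$ebabebe  e
    5  babebeadbbeaa$e  e
    6  bbeaa$ebabebead  d
    7  beaa$ebabebeadb  b
    8  beadbbeaa$ebabe  e
    9  bebeadbbeaa$eba  a
   10  dbbeaa$ebabebea  a
   11  eaa$ebabebeadbb  b
   12  eadbbeaa$ebabeb  b
   13  ebabebeadbbeaa$  $
   14  ebeadbbeaa$ebab  b

aaebeedbeaabb$b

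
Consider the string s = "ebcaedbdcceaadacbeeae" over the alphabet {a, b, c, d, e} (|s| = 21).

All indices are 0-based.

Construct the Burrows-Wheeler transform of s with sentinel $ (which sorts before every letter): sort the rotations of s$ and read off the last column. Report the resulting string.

rank  rotation                last
    0  $ebcaedbdcceaadacbeeae  e
    1  aadacbeeae$ebcaedbdcce  e
    2  acbeeae$ebcaedbdcceaad  d
    3  adacbeeae$ebcaedbdccea  a
    4  ae$ebcaedbdcceaadacbee  e
    5  aedbdcceaadacbeeae$ebc  c
    6  bcaedbdcceaadacbeeae$e  e
    7  bdcceaadacbeeae$ebcaed  d
    8  beeae$ebcaedbdcceaadac  c
    9  caedbdcceaadacbeeae$eb  b
   10  cbeeae$ebcaedbdcceaada  a
   11  cceaadacbeeae$ebcaedbd  d
   12  ceaadacbeeae$ebcaedbdc  c
   13  dacbeeae$ebcaedbdcceaa  a
   14  dbdcceaadacbeeae$ebcae  e
   15  dcceaadacbeeae$ebcaedb  b
   16  e$ebcaedbdcceaadacbeea  a
   17  eaadacbeeae$ebcaedbdcc  c
   18  eae$ebcaedbdcceaadacbe  e
   19  ebcaedbdcceaadacbeeae$  $
   20  edbdcceaadacbeeae$ebca  a
   21  eeae$ebcaedbdcceaadacb  b

eedaecedcbadcaebace$ab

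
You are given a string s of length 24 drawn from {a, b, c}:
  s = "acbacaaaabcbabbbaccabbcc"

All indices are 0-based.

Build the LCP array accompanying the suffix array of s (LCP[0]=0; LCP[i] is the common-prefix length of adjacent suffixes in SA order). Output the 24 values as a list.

rank | idx | suffix
   0 |   5 | aaaabcbabbbaccabbcc
   1 |   6 | aaabcbabbbaccabbcc
   2 |   7 | aabcbabbbaccabbcc
   3 |  12 | abbbaccabbcc
   4 |  19 | abbcc
   5 |   8 | abcbabbbaccabbcc
   6 |   3 | acaaaabcbabbbaccabbcc
   7 |   0 | acbacaaaabcbabbbaccabbcc
   8 |  16 | accabbcc
   9 |  11 | babbbaccabbcc
  10 |   2 | bacaaaabcbabbbaccabbcc
  11 |  15 | baccabbcc
  12 |  14 | bbaccabbcc
  13 |  13 | bbbaccabbcc
  14 |  20 | bbcc
  15 |   9 | bcbabbbaccabbcc
  16 |  21 | bcc
  17 |  23 | c
  18 |   4 | caaaabcbabbbaccabbcc
  19 |  18 | cabbcc
  20 |  10 | cbabbbaccabbcc
  21 |   1 | cbacaaaabcbabbbaccabbcc
  22 |  22 | cc
  23 |  17 | ccabbcc

SA = [5, 6, 7, 12, 19, 8, 3, 0, 16, 11, 2, 15, 14, 13, 20, 9, 21, 23, 4, 18, 10, 1, 22, 17]
i: (SA[i-1],SA[i]) lcp shared
  1: (5,6) 3 'aaa'
  2: (6,7) 2 'aa'
  3: (7,12) 1 'a'
  4: (12,19) 3 'abb'
  5: (19,8) 2 'ab'
  6: (8,3) 1 'a'
  7: (3,0) 2 'ac'
  8: (0,16) 2 'ac'
  9: (16,11) 0 ''
  10: (11,2) 2 'ba'
  11: (2,15) 3 'bac'
  12: (15,14) 1 'b'
  13: (14,13) 2 'bb'
  14: (13,20) 2 'bb'
  15: (20,9) 1 'b'
  16: (9,21) 2 'bc'
  17: (21,23) 0 ''
  18: (23,4) 1 'c'
  19: (4,18) 2 'ca'
  20: (18,10) 1 'c'
  21: (10,1) 3 'cba'
  22: (1,22) 1 'c'
  23: (22,17) 2 'cc'

[0, 3, 2, 1, 3, 2, 1, 2, 2, 0, 2, 3, 1, 2, 2, 1, 2, 0, 1, 2, 1, 3, 1, 2]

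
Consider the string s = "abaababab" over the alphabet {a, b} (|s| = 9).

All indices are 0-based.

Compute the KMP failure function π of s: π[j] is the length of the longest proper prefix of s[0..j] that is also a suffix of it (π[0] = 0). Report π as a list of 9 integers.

[0, 0, 1, 1, 2, 3, 2, 3, 2]

π[0] = 0
j=1 s[j]='b': π[1]=0 (border '')
j=2 s[j]='a': π[2]=1 (border 'a')
j=3 s[j]='a': k: 1→0; π[3]=1 (border 'a')
j=4 s[j]='b': π[4]=2 (border 'ab')
j=5 s[j]='a': π[5]=3 (border 'aba')
j=6 s[j]='b': k: 3→1; π[6]=2 (border 'ab')
j=7 s[j]='a': π[7]=3 (border 'aba')
j=8 s[j]='b': k: 3→1; π[8]=2 (border 'ab')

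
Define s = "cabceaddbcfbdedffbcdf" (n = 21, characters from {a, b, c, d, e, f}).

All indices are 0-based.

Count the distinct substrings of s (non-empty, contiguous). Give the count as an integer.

212

rank | idx | suffix
   0 |   1 | abceaddbcfbdedffbcdf
   1 |   5 | addbcfbdedffbcdf
   2 |  17 | bcdf
   3 |   2 | bceaddbcfbdedffbcdf
   4 |   8 | bcfbdedffbcdf
   5 |  11 | bdedffbcdf
   6 |   0 | cabceaddbcfbdedffbcdf
   7 |  18 | cdf
   8 |   3 | ceaddbcfbdedffbcdf
   9 |   9 | cfbdedffbcdf
  10 |   7 | dbcfbdedffbcdf
  11 |   6 | ddbcfbdedffbcdf
  12 |  12 | dedffbcdf
  13 |  19 | df
  14 |  14 | dffbcdf
  15 |   4 | eaddbcfbdedffbcdf
  16 |  13 | edffbcdf
  17 |  20 | f
  18 |  16 | fbcdf
  19 |  10 | fbdedffbcdf
  20 |  15 | ffbcdf

SA = [1, 5, 17, 2, 8, 11, 0, 18, 3, 9, 7, 6, 12, 19, 14, 4, 13, 20, 16, 10, 15]
i: (SA[i-1],SA[i]) lcp shared
  1: (1,5) 1 'a'
  2: (5,17) 0 ''
  3: (17,2) 2 'bc'
  4: (2,8) 2 'bc'
  5: (8,11) 1 'b'
  6: (11,0) 0 ''
  7: (0,18) 1 'c'
  8: (18,3) 1 'c'
  9: (3,9) 1 'c'
  10: (9,7) 0 ''
  11: (7,6) 1 'd'
  12: (6,12) 1 'd'
  13: (12,19) 1 'd'
  14: (19,14) 2 'df'
  15: (14,4) 0 ''
  16: (4,13) 1 'e'
  17: (13,20) 0 ''
  18: (20,16) 1 'f'
  19: (16,10) 2 'fb'
  20: (10,15) 1 'f'

n(n+1)/2 = 21·22/2 = 231
Σ LCP = 0 + 1 + 0 + 2 + 2 + 1 + 0 + 1 + 1 + 1 + 0 + 1 + 1 + 1 + 2 + 0 + 1 + 0 + 1 + 2 + 1 = 19
distinct = 231 − 19 = 212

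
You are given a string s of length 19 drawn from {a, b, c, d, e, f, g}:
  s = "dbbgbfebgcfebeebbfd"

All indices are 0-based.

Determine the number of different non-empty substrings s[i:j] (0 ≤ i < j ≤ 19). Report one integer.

170

rank→(start, suffix):
  0 → (15, 'bbfd')
  1 → (1, 'bbgbfebgcfebeebbfd')
  2 → (12, 'beebbfd')
  3 → (16, 'bfd')
  4 → (4, 'bfebgcfebeebbfd')
  5 → (2, 'bgbfebgcfebeebbfd')
  6 → (7, 'bgcfebeebbfd')
  7 → (9, 'cfebeebbfd')
  8 → (18, 'd')
  9 → (0, 'dbbgbfebgcfebeebbfd')
  10 → (14, 'ebbfd')
  11 → (11, 'ebeebbfd')
  12 → (6, 'ebgcfebeebbfd')
  13 → (13, 'eebbfd')
  14 → (17, 'fd')
  15 → (10, 'febeebbfd')
  16 → (5, 'febgcfebeebbfd')
  17 → (3, 'gbfebgcfebeebbfd')
  18 → (8, 'gcfebeebbfd')

SA = [15, 1, 12, 16, 4, 2, 7, 9, 18, 0, 14, 11, 6, 13, 17, 10, 5, 3, 8]
i: (SA[i-1],SA[i]) lcp shared
  1: (15,1) 2 'bb'
  2: (1,12) 1 'b'
  3: (12,16) 1 'b'
  4: (16,4) 2 'bf'
  5: (4,2) 1 'b'
  6: (2,7) 2 'bg'
  7: (7,9) 0 ''
  8: (9,18) 0 ''
  9: (18,0) 1 'd'
  10: (0,14) 0 ''
  11: (14,11) 2 'eb'
  12: (11,6) 2 'eb'
  13: (6,13) 1 'e'
  14: (13,17) 0 ''
  15: (17,10) 1 'f'
  16: (10,5) 3 'feb'
  17: (5,3) 0 ''
  18: (3,8) 1 'g'

n(n+1)/2 = 19·20/2 = 190
Σ LCP = 0 + 2 + 1 + 1 + 2 + 1 + 2 + 0 + 0 + 1 + 0 + 2 + 2 + 1 + 0 + 1 + 3 + 0 + 1 = 20
distinct = 190 − 20 = 170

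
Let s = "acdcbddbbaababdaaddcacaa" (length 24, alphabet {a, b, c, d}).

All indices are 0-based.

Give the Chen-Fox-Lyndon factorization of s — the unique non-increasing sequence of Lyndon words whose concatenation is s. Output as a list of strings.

emit factor 1: 'acdcbddbb' (i=0, period=9)
emit factor 2: 'aababdaaddcac' (i=9, period=13)
emit factor 3: 'a' (i=22, period=1)
emit factor 4: 'a' (i=23, period=1)

["acdcbddbb", "aababdaaddcac", "a", "a"]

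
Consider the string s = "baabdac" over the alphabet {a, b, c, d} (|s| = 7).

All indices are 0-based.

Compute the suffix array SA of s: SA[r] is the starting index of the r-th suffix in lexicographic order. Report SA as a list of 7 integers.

[1, 2, 5, 0, 3, 6, 4]

rank | idx | suffix
   0 |   1 | aabdac
   1 |   2 | abdac
   2 |   5 | ac
   3 |   0 | baabdac
   4 |   3 | bdac
   5 |   6 | c
   6 |   4 | dac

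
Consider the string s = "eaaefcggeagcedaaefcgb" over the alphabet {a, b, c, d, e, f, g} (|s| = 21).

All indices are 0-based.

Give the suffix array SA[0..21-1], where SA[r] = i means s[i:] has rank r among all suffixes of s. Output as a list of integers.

[14, 1, 15, 2, 9, 20, 11, 18, 5, 13, 0, 8, 12, 16, 3, 17, 4, 19, 10, 7, 6]

sorted suffixes:
  #0 SA[0]=14  'aaefcgb'
  #1 SA[1]=1  'aaefcggeagcedaaefcgb'
  #2 SA[2]=15  'aefcgb'
  #3 SA[3]=2  'aefcggeagcedaaefcgb'
  #4 SA[4]=9  'agcedaaefcgb'
  #5 SA[5]=20  'b'
  #6 SA[6]=11  'cedaaefcgb'
  #7 SA[7]=18  'cgb'
  #8 SA[8]=5  'cggeagcedaaefcgb'
  #9 SA[9]=13  'daaefcgb'
  #10 SA[10]=0  'eaaefcggeagcedaaefcgb'
  #11 SA[11]=8  'eagcedaaefcgb'
  #12 SA[12]=12  'edaaefcgb'
  #13 SA[13]=16  'efcgb'
  #14 SA[14]=3  'efcggeagcedaaefcgb'
  #15 SA[15]=17  'fcgb'
  #16 SA[16]=4  'fcggeagcedaaefcgb'
  #17 SA[17]=19  'gb'
  #18 SA[18]=10  'gcedaaefcgb'
  #19 SA[19]=7  'geagcedaaefcgb'
  #20 SA[20]=6  'ggeagcedaaefcgb'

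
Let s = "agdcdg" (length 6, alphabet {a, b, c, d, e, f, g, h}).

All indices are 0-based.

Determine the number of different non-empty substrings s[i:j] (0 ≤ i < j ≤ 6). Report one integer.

rank→(start, suffix):
  0 → (0, 'agdcdg')
  1 → (3, 'cdg')
  2 → (2, 'dcdg')
  3 → (4, 'dg')
  4 → (5, 'g')
  5 → (1, 'gdcdg')

SA = [0, 3, 2, 4, 5, 1]
[i] adj suffixes → lcp
  [1] 0/3 → 0 ('')
  [2] 3/2 → 0 ('')
  [3] 2/4 → 1 ('d')
  [4] 4/5 → 0 ('')
  [5] 5/1 → 1 ('g')

n(n+1)/2 = 6·7/2 = 21
Σ LCP = 0 + 0 + 0 + 1 + 0 + 1 = 2
distinct = 21 − 2 = 19

19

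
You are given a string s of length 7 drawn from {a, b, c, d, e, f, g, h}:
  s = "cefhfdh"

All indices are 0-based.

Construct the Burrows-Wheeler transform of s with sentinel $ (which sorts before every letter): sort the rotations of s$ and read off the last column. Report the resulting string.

rank  rotation  last
    0  $cefhfdh  h
    1  cefhfdh$  $
    2  dh$cefhf  f
    3  efhfdh$c  c
    4  fdh$cefh  h
    5  fhfdh$ce  e
    6  h$cefhfd  d
    7  hfdh$cef  f

h$fchedf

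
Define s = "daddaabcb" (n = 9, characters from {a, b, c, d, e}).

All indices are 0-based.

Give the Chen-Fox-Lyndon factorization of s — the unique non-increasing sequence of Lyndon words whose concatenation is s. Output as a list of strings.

["d", "add", "aabcb"]

emit factor 1: 'd' (i=0, period=1)
emit factor 2: 'add' (i=1, period=3)
emit factor 3: 'aabcb' (i=4, period=5)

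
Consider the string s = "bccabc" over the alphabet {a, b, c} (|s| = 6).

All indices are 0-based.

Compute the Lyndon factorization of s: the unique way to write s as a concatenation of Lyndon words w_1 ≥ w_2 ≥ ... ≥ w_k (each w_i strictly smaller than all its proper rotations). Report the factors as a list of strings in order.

emit factor 1: 'bcc' (i=0, period=3)
emit factor 2: 'abc' (i=3, period=3)

["bcc", "abc"]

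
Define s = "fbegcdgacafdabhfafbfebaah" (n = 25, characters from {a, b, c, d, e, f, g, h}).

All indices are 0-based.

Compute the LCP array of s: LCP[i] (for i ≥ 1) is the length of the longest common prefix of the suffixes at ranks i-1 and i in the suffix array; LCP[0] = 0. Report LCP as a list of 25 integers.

[0, 1, 1, 1, 2, 1, 0, 1, 1, 1, 0, 1, 0, 1, 0, 1, 0, 1, 2, 1, 1, 0, 1, 0, 1]

rank→(start, suffix):
  0 → (22, 'aah')
  1 → (12, 'abhfafbfebaah')
  2 → (7, 'acafdabhfafbfebaah')
  3 → (16, 'afbfebaah')
  4 → (9, 'afdabhfafbfebaah')
  5 → (23, 'ah')
  6 → (21, 'baah')
  7 → (1, 'begcdgacafdabhfafbfebaah')
  8 → (18, 'bfebaah')
  9 → (13, 'bhfafbfebaah')
  10 → (8, 'cafdabhfafbfebaah')
  11 → (4, 'cdgacafdabhfafbfebaah')
  12 → (11, 'dabhfafbfebaah')
  13 → (5, 'dgacafdabhfafbfebaah')
  14 → (20, 'ebaah')
  15 → (2, 'egcdgacafdabhfafbfebaah')
  16 → (15, 'fafbfebaah')
  17 → (0, 'fbegcdgacafdabhfafbfebaah')
  18 → (17, 'fbfebaah')
  19 → (10, 'fdabhfafbfebaah')
  20 → (19, 'febaah')
  21 → (6, 'gacafdabhfafbfebaah')
  22 → (3, 'gcdgacafdabhfafbfebaah')
  23 → (24, 'h')
  24 → (14, 'hfafbfebaah')

SA = [22, 12, 7, 16, 9, 23, 21, 1, 18, 13, 8, 4, 11, 5, 20, 2, 15, 0, 17, 10, 19, 6, 3, 24, 14]
[i] adj suffixes → lcp
  [1] 22/12 → 1 ('a')
  [2] 12/7 → 1 ('a')
  [3] 7/16 → 1 ('a')
  [4] 16/9 → 2 ('af')
  [5] 9/23 → 1 ('a')
  [6] 23/21 → 0 ('')
  [7] 21/1 → 1 ('b')
  [8] 1/18 → 1 ('b')
  [9] 18/13 → 1 ('b')
  [10] 13/8 → 0 ('')
  [11] 8/4 → 1 ('c')
  [12] 4/11 → 0 ('')
  [13] 11/5 → 1 ('d')
  [14] 5/20 → 0 ('')
  [15] 20/2 → 1 ('e')
  [16] 2/15 → 0 ('')
  [17] 15/0 → 1 ('f')
  [18] 0/17 → 2 ('fb')
  [19] 17/10 → 1 ('f')
  [20] 10/19 → 1 ('f')
  [21] 19/6 → 0 ('')
  [22] 6/3 → 1 ('g')
  [23] 3/24 → 0 ('')
  [24] 24/14 → 1 ('h')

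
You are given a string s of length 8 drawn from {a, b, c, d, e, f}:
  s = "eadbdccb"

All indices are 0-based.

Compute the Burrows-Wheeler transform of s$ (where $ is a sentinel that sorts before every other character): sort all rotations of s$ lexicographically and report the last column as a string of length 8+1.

becdcdab$

rank  rotation   last
    0  $eadbdccb  b
    1  adbdccb$e  e
    2  b$eadbdcc  c
    3  bdccb$ead  d
    4  cb$eadbdc  c
    5  ccb$eadbd  d
    6  dbdccb$ea  a
    7  dccb$eadb  b
    8  eadbdccb$  $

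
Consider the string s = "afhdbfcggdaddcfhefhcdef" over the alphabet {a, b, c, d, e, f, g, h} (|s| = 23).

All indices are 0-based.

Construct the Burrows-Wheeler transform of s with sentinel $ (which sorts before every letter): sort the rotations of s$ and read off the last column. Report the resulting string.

rank  rotation                  last
    0  $afhdbfcggdaddcfhefhcdef  f
    1  addcfhefhcdef$afhdbfcggd  d
    2  afhdbfcggdaddcfhefhcdef$  $
    3  bfcggdaddcfhefhcdef$afhd  d
    4  cdef$afhdbfcggdaddcfhefh  h
    5  cfhefhcdef$afhdbfcggdadd  d
    6  cggdaddcfhefhcdef$afhdbf  f
    7  daddcfhefhcdef$afhdbfcgg  g
    8  dbfcggdaddcfhefhcdef$afh  h
    9  dcfhefhcdef$afhdbfcggdad  d
   10  ddcfhefhcdef$afhdbfcggda  a
   11  def$afhdbfcggdaddcfhefhc  c
   12  ef$afhdbfcggdaddcfhefhcd  d
   13  efhcdef$afhdbfcggdaddcfh  h
   14  f$afhdbfcggdaddcfhefhcde  e
   15  fcggdaddcfhefhcdef$afhdb  b
   16  fhcdef$afhdbfcggdaddcfhe  e
   17  fhdbfcggdaddcfhefhcdef$a  a
   18  fhefhcdef$afhdbfcggdaddc  c
   19  gdaddcfhefhcdef$afhdbfcg  g
   20  ggdaddcfhefhcdef$afhdbfc  c
   21  hcdef$afhdbfcggdaddcfhef  f
   22  hdbfcggdaddcfhefhcdef$af  f
   23  hefhcdef$afhdbfcggdaddcf  f

fd$dhdfghdacdhebeacgcfff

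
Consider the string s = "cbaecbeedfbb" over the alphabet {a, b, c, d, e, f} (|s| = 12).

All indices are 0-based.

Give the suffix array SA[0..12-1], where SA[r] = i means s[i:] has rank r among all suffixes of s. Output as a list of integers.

sorted suffixes:
  #0 SA[0]=2  'aecbeedfbb'
  #1 SA[1]=11  'b'
  #2 SA[2]=1  'baecbeedfbb'
  #3 SA[3]=10  'bb'
  #4 SA[4]=5  'beedfbb'
  #5 SA[5]=0  'cbaecbeedfbb'
  #6 SA[6]=4  'cbeedfbb'
  #7 SA[7]=8  'dfbb'
  #8 SA[8]=3  'ecbeedfbb'
  #9 SA[9]=7  'edfbb'
  #10 SA[10]=6  'eedfbb'
  #11 SA[11]=9  'fbb'

[2, 11, 1, 10, 5, 0, 4, 8, 3, 7, 6, 9]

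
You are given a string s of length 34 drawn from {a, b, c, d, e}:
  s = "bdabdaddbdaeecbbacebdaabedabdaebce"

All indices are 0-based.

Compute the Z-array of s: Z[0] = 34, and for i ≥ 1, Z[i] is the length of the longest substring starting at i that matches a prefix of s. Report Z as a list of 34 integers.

[34, 0, 0, 3, 0, 0, 0, 0, 3, 0, 0, 0, 0, 0, 1, 1, 0, 0, 0, 3, 0, 0, 0, 1, 0, 0, 0, 3, 0, 0, 0, 1, 0, 0]

Z[0]=34
i=1: fresh scan; Z[1]=0
i=2: fresh scan; Z[2]=0
i=3: fresh scan; Z[3]=3 grow→box=[3,6)
i=4: min(r-i=2, Z[1]=0)=0; Z[4]=0
i=5: min(r-i=1, Z[2]=0)=0; Z[5]=0
i=6: fresh scan; Z[6]=0
i=7: fresh scan; Z[7]=0
i=8: fresh scan; Z[8]=3 grow→box=[8,11)
i=9: min(r-i=2, Z[1]=0)=0; Z[9]=0
i=10: min(r-i=1, Z[2]=0)=0; Z[10]=0
i=11: fresh scan; Z[11]=0
i=12: fresh scan; Z[12]=0
i=13: fresh scan; Z[13]=0
i=14: fresh scan; Z[14]=1 grow→box=[14,15)
i=15: fresh scan; Z[15]=1 grow→box=[15,16)
i=16: fresh scan; Z[16]=0
i=17: fresh scan; Z[17]=0
i=18: fresh scan; Z[18]=0
i=19: fresh scan; Z[19]=3 grow→box=[19,22)
i=20: min(r-i=2, Z[1]=0)=0; Z[20]=0
i=21: min(r-i=1, Z[2]=0)=0; Z[21]=0
i=22: fresh scan; Z[22]=0
i=23: fresh scan; Z[23]=1 grow→box=[23,24)
i=24: fresh scan; Z[24]=0
i=25: fresh scan; Z[25]=0
i=26: fresh scan; Z[26]=0
i=27: fresh scan; Z[27]=3 grow→box=[27,30)
i=28: min(r-i=2, Z[1]=0)=0; Z[28]=0
i=29: min(r-i=1, Z[2]=0)=0; Z[29]=0
i=30: fresh scan; Z[30]=0
i=31: fresh scan; Z[31]=1 grow→box=[31,32)
i=32: fresh scan; Z[32]=0
i=33: fresh scan; Z[33]=0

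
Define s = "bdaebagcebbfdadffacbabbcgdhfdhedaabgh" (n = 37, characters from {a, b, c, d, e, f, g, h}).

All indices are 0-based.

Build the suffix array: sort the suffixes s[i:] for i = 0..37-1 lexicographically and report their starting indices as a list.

rank→(start, suffix):
  0 → (32, 'aabgh')
  1 → (20, 'abbcgdhfdhedaabgh')
  2 → (33, 'abgh')
  3 → (17, 'acbabbcgdhfdhedaabgh')
  4 → (13, 'adffacbabbcgdhfdhedaabgh')
  5 → (2, 'aebagcebbfdadffacbabbcgdhfdhedaabgh')
  6 → (5, 'agcebbfdadffacbabbcgdhfdhedaabgh')
  7 → (19, 'babbcgdhfdhedaabgh')
  8 → (4, 'bagcebbfdadffacbabbcgdhfdhedaabgh')
  9 → (21, 'bbcgdhfdhedaabgh')
  10 → (9, 'bbfdadffacbabbcgdhfdhedaabgh')
  11 → (22, 'bcgdhfdhedaabgh')
  12 → (0, 'bdaebagcebbfdadffacbabbcgdhfdhedaabgh')
  13 → (10, 'bfdadffacbabbcgdhfdhedaabgh')
  14 → (34, 'bgh')
  15 → (18, 'cbabbcgdhfdhedaabgh')
  16 → (7, 'cebbfdadffacbabbcgdhfdhedaabgh')
  17 → (23, 'cgdhfdhedaabgh')
  18 → (31, 'daabgh')
  19 → (12, 'dadffacbabbcgdhfdhedaabgh')
  20 → (1, 'daebagcebbfdadffacbabbcgdhfdhedaabgh')
  21 → (14, 'dffacbabbcgdhfdhedaabgh')
  22 → (28, 'dhedaabgh')
  23 → (25, 'dhfdhedaabgh')
  24 → (3, 'ebagcebbfdadffacbabbcgdhfdhedaabgh')
  25 → (8, 'ebbfdadffacbabbcgdhfdhedaabgh')
  26 → (30, 'edaabgh')
  27 → (16, 'facbabbcgdhfdhedaabgh')
  28 → (11, 'fdadffacbabbcgdhfdhedaabgh')
  29 → (27, 'fdhedaabgh')
  30 → (15, 'ffacbabbcgdhfdhedaabgh')
  31 → (6, 'gcebbfdadffacbabbcgdhfdhedaabgh')
  32 → (24, 'gdhfdhedaabgh')
  33 → (35, 'gh')
  34 → (36, 'h')
  35 → (29, 'hedaabgh')
  36 → (26, 'hfdhedaabgh')

[32, 20, 33, 17, 13, 2, 5, 19, 4, 21, 9, 22, 0, 10, 34, 18, 7, 23, 31, 12, 1, 14, 28, 25, 3, 8, 30, 16, 11, 27, 15, 6, 24, 35, 36, 29, 26]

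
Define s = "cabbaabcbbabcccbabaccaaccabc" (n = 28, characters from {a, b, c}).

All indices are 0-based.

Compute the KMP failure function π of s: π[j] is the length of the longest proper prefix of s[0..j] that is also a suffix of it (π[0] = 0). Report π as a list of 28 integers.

[0, 0, 0, 0, 0, 0, 0, 1, 0, 0, 0, 0, 1, 1, 1, 0, 0, 0, 0, 1, 1, 2, 0, 1, 1, 2, 3, 1]

π[0] = 0
j=1 s[j]='a': π[1]=0 (border '')
j=2 s[j]='b': π[2]=0 (border '')
j=3 s[j]='b': π[3]=0 (border '')
j=4 s[j]='a': π[4]=0 (border '')
j=5 s[j]='a': π[5]=0 (border '')
j=6 s[j]='b': π[6]=0 (border '')
j=7 s[j]='c': π[7]=1 (border 'c')
j=8 s[j]='b': k: 1→0; π[8]=0 (border '')
j=9 s[j]='b': π[9]=0 (border '')
j=10 s[j]='a': π[10]=0 (border '')
j=11 s[j]='b': π[11]=0 (border '')
j=12 s[j]='c': π[12]=1 (border 'c')
j=13 s[j]='c': k: 1→0; π[13]=1 (border 'c')
j=14 s[j]='c': k: 1→0; π[14]=1 (border 'c')
j=15 s[j]='b': k: 1→0; π[15]=0 (border '')
j=16 s[j]='a': π[16]=0 (border '')
j=17 s[j]='b': π[17]=0 (border '')
j=18 s[j]='a': π[18]=0 (border '')
j=19 s[j]='c': π[19]=1 (border 'c')
j=20 s[j]='c': k: 1→0; π[20]=1 (border 'c')
j=21 s[j]='a': π[21]=2 (border 'ca')
j=22 s[j]='a': k: 2→0; π[22]=0 (border '')
j=23 s[j]='c': π[23]=1 (border 'c')
j=24 s[j]='c': k: 1→0; π[24]=1 (border 'c')
j=25 s[j]='a': π[25]=2 (border 'ca')
j=26 s[j]='b': π[26]=3 (border 'cab')
j=27 s[j]='c': k: 3→0; π[27]=1 (border 'c')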